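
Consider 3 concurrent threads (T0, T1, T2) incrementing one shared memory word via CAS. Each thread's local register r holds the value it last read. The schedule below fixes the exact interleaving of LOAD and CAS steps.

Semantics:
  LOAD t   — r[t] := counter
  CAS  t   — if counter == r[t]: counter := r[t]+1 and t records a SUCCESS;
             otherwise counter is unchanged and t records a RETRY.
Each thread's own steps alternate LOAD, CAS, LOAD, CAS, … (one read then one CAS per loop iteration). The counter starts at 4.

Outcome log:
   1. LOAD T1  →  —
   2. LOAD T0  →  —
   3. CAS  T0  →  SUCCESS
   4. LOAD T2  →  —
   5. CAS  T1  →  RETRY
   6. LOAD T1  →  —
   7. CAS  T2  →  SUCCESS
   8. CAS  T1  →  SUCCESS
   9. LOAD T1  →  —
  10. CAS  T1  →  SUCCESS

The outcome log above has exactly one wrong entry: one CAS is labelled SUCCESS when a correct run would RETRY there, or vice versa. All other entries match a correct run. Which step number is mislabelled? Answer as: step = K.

Reference trace:
T1 LOAD — after: cnt=4, r=4 — load
T0 LOAD — after: cnt=4, r=4 — load
T0 CAS — after: cnt=5, r=4 — ok
T2 LOAD — after: cnt=5, r=5 — load
T1 CAS — after: cnt=5, r=4 — retry
T1 LOAD — after: cnt=5, r=5 — load
T2 CAS — after: cnt=6, r=5 — ok
T1 CAS — after: cnt=6, r=5 — retry
T1 LOAD — after: cnt=6, r=6 — load
T1 CAS — after: cnt=7, r=6 — ok
Mismatch at 8.

step = 8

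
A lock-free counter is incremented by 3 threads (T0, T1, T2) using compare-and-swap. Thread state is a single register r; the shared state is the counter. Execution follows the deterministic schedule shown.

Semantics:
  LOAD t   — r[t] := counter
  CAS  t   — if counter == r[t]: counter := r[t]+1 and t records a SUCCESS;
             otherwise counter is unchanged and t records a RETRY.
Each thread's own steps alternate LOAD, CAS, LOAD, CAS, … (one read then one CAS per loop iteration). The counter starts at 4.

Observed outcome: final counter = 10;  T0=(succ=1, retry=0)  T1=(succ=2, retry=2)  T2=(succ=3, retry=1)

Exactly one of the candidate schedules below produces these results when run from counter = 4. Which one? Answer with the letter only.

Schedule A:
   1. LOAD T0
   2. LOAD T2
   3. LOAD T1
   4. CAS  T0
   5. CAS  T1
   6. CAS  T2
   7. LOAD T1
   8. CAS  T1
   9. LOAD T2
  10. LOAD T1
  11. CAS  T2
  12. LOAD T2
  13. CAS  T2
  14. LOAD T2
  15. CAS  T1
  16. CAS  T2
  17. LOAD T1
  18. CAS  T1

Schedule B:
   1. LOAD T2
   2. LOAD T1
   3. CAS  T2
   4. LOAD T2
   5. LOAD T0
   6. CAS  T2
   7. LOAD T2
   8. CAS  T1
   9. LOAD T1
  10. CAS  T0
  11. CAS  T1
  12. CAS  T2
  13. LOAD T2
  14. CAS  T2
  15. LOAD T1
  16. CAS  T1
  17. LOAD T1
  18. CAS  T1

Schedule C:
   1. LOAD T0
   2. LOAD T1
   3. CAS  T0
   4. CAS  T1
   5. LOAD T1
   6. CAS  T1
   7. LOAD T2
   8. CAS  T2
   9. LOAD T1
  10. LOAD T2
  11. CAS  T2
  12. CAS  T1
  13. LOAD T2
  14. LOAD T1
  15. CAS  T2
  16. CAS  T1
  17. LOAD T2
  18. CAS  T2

Tracing schedule A:
[1] T0.load  rd  (counter 4, T0.r 4)
[2] T2.load  rd  (counter 4, T2.r 4)
[3] T1.load  rd  (counter 4, T1.r 4)
[4] T0.cas  hit  (counter 5, T0.r 4)
[5] T1.cas  miss  (counter 5, T1.r 4)
[6] T2.cas  miss  (counter 5, T2.r 4)
[7] T1.load  rd  (counter 5, T1.r 5)
[8] T1.cas  hit  (counter 6, T1.r 5)
[9] T2.load  rd  (counter 6, T2.r 6)
[10] T1.load  rd  (counter 6, T1.r 6)
[11] T2.cas  hit  (counter 7, T2.r 6)
[12] T2.load  rd  (counter 7, T2.r 7)
[13] T2.cas  hit  (counter 8, T2.r 7)
[14] T2.load  rd  (counter 8, T2.r 8)
[15] T1.cas  miss  (counter 8, T1.r 6)
[16] T2.cas  hit  (counter 9, T2.r 8)
[17] T1.load  rd  (counter 9, T1.r 9)
[18] T1.cas  hit  (counter 10, T1.r 9)

A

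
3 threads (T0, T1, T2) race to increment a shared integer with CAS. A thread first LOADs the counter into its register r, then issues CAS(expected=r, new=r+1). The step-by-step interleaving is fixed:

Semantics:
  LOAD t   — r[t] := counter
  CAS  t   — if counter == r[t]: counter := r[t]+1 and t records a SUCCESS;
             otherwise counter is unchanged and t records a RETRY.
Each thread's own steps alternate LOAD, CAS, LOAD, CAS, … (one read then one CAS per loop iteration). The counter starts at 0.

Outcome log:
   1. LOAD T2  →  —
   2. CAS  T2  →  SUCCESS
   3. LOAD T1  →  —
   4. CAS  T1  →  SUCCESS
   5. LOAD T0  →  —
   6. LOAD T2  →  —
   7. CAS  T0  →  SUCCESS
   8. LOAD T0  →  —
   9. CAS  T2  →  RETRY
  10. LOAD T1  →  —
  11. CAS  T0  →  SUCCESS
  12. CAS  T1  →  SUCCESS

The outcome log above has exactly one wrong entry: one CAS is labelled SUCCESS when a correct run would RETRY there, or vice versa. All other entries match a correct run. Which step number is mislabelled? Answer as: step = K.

step = 12

Correct run:
#1 T2 reads 0
#2 T2 CAS(0→1) writes; counter now 1
#3 T1 reads 1
#4 T1 CAS(1→2) writes; counter now 2
#5 T0 reads 2
#6 T2 reads 2
#7 T0 CAS(2→3) writes; counter now 3
#8 T0 reads 3
#9 T2 CAS(2→3) fails; counter now 3
#10 T1 reads 3
#11 T0 CAS(3→4) writes; counter now 4
#12 T1 CAS(3→4) fails; counter now 4
Flip is step 12.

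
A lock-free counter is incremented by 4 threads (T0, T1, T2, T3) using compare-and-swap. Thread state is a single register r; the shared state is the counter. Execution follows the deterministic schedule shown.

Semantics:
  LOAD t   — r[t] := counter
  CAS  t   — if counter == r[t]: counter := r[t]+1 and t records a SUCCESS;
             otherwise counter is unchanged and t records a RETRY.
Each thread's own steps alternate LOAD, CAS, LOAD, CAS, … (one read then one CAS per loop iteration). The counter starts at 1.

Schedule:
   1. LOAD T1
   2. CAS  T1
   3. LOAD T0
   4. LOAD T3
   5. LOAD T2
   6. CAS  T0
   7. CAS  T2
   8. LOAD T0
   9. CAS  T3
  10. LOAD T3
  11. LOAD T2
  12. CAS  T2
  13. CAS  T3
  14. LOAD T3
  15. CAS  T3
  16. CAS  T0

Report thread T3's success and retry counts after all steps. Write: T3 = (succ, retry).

T1 LOAD — after: cnt=1, r=1 — load
T1 CAS — after: cnt=2, r=1 — ok
T0 LOAD — after: cnt=2, r=2 — load
T3 LOAD — after: cnt=2, r=2 — load
T2 LOAD — after: cnt=2, r=2 — load
T0 CAS — after: cnt=3, r=2 — ok
T2 CAS — after: cnt=3, r=2 — retry
T0 LOAD — after: cnt=3, r=3 — load
T3 CAS — after: cnt=3, r=2 — retry
T3 LOAD — after: cnt=3, r=3 — load
T2 LOAD — after: cnt=3, r=3 — load
T2 CAS — after: cnt=4, r=3 — ok
T3 CAS — after: cnt=4, r=3 — retry
T3 LOAD — after: cnt=4, r=4 — load
T3 CAS — after: cnt=5, r=4 — ok
T0 CAS — after: cnt=5, r=3 — retry

T3 = (1, 2)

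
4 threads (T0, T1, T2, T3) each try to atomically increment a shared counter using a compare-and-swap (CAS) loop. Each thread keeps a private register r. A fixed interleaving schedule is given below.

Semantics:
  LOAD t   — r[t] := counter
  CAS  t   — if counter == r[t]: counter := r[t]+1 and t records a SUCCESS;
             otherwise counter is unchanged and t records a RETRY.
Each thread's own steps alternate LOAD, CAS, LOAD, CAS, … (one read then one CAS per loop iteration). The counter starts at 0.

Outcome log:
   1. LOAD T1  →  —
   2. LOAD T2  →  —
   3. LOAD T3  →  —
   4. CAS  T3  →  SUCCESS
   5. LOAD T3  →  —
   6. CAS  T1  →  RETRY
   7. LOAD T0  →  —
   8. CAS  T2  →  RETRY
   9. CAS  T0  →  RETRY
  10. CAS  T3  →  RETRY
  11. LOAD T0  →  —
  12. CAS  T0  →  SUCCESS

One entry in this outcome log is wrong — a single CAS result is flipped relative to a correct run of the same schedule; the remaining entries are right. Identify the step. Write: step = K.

Correct run:
T1 LOAD — after: cnt=0, r=0 — load
T2 LOAD — after: cnt=0, r=0 — load
T3 LOAD — after: cnt=0, r=0 — load
T3 CAS — after: cnt=1, r=0 — ok
T3 LOAD — after: cnt=1, r=1 — load
T1 CAS — after: cnt=1, r=0 — retry
T0 LOAD — after: cnt=1, r=1 — load
T2 CAS — after: cnt=1, r=0 — retry
T0 CAS — after: cnt=2, r=1 — ok
T3 CAS — after: cnt=2, r=1 — retry
T0 LOAD — after: cnt=2, r=2 — load
T0 CAS — after: cnt=3, r=2 — ok
Mismatch at 9.

step = 9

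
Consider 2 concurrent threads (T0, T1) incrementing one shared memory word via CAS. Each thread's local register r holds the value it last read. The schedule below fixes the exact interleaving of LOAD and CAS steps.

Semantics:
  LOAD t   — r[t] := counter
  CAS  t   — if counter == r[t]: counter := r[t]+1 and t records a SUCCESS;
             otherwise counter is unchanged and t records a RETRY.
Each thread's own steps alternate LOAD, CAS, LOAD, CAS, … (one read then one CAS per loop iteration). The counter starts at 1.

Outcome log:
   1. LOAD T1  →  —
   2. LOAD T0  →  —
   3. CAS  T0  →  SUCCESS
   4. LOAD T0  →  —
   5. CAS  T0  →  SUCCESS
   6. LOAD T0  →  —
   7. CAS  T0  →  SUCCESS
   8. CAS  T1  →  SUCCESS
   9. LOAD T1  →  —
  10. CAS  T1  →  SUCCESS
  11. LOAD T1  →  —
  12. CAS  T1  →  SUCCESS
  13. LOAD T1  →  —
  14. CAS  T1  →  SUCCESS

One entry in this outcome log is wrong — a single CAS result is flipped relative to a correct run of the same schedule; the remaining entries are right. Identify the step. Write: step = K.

step = 8

Re-executing:
step 1: T1 LOAD ⇒ load; ctr=1 reg=1
step 2: T0 LOAD ⇒ load; ctr=1 reg=1
step 3: T0 CAS ⇒ ok; ctr=2 reg=1
step 4: T0 LOAD ⇒ load; ctr=2 reg=2
step 5: T0 CAS ⇒ ok; ctr=3 reg=2
step 6: T0 LOAD ⇒ load; ctr=3 reg=3
step 7: T0 CAS ⇒ ok; ctr=4 reg=3
step 8: T1 CAS ⇒ retry; ctr=4 reg=1
step 9: T1 LOAD ⇒ load; ctr=4 reg=4
step 10: T1 CAS ⇒ ok; ctr=5 reg=4
step 11: T1 LOAD ⇒ load; ctr=5 reg=5
step 12: T1 CAS ⇒ ok; ctr=6 reg=5
step 13: T1 LOAD ⇒ load; ctr=6 reg=6
step 14: T1 CAS ⇒ ok; ctr=7 reg=6
Mismatch at 8.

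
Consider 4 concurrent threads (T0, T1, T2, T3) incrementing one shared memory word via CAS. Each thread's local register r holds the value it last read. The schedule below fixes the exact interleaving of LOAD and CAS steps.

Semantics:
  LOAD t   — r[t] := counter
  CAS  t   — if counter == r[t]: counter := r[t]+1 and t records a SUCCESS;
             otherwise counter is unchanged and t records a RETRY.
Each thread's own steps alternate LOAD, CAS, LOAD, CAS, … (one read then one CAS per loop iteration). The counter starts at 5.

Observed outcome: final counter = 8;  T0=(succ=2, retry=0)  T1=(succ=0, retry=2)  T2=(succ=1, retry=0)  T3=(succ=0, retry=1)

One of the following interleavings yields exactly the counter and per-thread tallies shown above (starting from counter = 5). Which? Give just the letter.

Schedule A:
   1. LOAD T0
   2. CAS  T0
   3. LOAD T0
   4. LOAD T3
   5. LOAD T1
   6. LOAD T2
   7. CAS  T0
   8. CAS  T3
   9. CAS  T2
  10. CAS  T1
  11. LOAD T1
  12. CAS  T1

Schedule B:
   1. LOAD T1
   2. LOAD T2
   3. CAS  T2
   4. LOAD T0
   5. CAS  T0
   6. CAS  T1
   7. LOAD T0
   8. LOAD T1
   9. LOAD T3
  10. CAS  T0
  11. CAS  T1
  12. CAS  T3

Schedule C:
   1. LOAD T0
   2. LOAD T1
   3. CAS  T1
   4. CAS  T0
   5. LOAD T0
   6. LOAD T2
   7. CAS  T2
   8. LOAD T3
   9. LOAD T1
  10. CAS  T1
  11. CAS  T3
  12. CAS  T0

Tracing schedule B:
T1 LOAD — after: cnt=5, r=5 — load
T2 LOAD — after: cnt=5, r=5 — load
T2 CAS — after: cnt=6, r=5 — ok
T0 LOAD — after: cnt=6, r=6 — load
T0 CAS — after: cnt=7, r=6 — ok
T1 CAS — after: cnt=7, r=5 — retry
T0 LOAD — after: cnt=7, r=7 — load
T1 LOAD — after: cnt=7, r=7 — load
T3 LOAD — after: cnt=7, r=7 — load
T0 CAS — after: cnt=8, r=7 — ok
T1 CAS — after: cnt=8, r=7 — retry
T3 CAS — after: cnt=8, r=7 — retry

B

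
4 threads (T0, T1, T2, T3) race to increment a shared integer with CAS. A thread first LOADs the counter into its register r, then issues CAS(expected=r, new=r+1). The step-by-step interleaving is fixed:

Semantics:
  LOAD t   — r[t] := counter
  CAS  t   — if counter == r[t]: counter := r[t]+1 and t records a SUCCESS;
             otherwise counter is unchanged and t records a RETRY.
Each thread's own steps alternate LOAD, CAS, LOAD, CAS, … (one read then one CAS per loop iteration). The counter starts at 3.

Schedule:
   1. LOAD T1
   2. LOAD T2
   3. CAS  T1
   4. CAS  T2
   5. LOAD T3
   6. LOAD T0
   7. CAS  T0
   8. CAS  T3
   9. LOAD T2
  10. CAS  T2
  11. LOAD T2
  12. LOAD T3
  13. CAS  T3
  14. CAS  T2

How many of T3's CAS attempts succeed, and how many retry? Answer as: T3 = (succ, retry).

T3 = (1, 1)

[1] T1.load  rd  (counter 3, T1.r 3)
[2] T2.load  rd  (counter 3, T2.r 3)
[3] T1.cas  hit  (counter 4, T1.r 3)
[4] T2.cas  miss  (counter 4, T2.r 3)
[5] T3.load  rd  (counter 4, T3.r 4)
[6] T0.load  rd  (counter 4, T0.r 4)
[7] T0.cas  hit  (counter 5, T0.r 4)
[8] T3.cas  miss  (counter 5, T3.r 4)
[9] T2.load  rd  (counter 5, T2.r 5)
[10] T2.cas  hit  (counter 6, T2.r 5)
[11] T2.load  rd  (counter 6, T2.r 6)
[12] T3.load  rd  (counter 6, T3.r 6)
[13] T3.cas  hit  (counter 7, T3.r 6)
[14] T2.cas  miss  (counter 7, T2.r 6)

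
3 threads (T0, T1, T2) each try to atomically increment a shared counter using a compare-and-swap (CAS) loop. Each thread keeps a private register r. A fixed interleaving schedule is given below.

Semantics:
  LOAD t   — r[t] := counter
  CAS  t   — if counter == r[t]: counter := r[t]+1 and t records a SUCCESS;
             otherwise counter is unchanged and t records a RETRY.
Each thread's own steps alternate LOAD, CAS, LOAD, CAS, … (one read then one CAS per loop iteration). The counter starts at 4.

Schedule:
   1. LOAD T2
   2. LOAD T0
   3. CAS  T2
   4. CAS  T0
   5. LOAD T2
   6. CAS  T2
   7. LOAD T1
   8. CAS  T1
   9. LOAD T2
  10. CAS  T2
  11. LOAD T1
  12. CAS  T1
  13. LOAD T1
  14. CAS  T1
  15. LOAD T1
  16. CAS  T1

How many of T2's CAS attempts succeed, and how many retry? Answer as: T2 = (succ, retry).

   1) LOAD T2:  M=4  r_T2=4
   2) LOAD T0:  M=4  r_T0=4
   3) CAS  T2:  M=5  r_T2=4 ✓
   4) CAS  T0:  M=5  r_T0=4 ✗
   5) LOAD T2:  M=5  r_T2=5
   6) CAS  T2:  M=6  r_T2=5 ✓
   7) LOAD T1:  M=6  r_T1=6
   8) CAS  T1:  M=7  r_T1=6 ✓
   9) LOAD T2:  M=7  r_T2=7
  10) CAS  T2:  M=8  r_T2=7 ✓
  11) LOAD T1:  M=8  r_T1=8
  12) CAS  T1:  M=9  r_T1=8 ✓
  13) LOAD T1:  M=9  r_T1=9
  14) CAS  T1:  M=10  r_T1=9 ✓
  15) LOAD T1:  M=10  r_T1=10
  16) CAS  T1:  M=11  r_T1=10 ✓

T2 = (3, 0)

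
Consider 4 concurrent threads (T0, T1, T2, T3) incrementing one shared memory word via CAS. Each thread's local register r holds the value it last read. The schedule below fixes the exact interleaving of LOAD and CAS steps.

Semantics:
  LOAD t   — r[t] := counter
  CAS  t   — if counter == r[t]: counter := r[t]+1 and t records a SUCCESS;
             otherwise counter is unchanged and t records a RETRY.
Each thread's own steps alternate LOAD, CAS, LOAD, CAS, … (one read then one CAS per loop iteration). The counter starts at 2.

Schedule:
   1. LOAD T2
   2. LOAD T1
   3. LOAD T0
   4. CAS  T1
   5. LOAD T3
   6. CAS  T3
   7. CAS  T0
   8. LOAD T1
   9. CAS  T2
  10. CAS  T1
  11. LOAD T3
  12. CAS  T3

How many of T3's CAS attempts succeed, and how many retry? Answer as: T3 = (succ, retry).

step 1: T2 LOAD ⇒ load; ctr=2 reg=2
step 2: T1 LOAD ⇒ load; ctr=2 reg=2
step 3: T0 LOAD ⇒ load; ctr=2 reg=2
step 4: T1 CAS ⇒ ok; ctr=3 reg=2
step 5: T3 LOAD ⇒ load; ctr=3 reg=3
step 6: T3 CAS ⇒ ok; ctr=4 reg=3
step 7: T0 CAS ⇒ retry; ctr=4 reg=2
step 8: T1 LOAD ⇒ load; ctr=4 reg=4
step 9: T2 CAS ⇒ retry; ctr=4 reg=2
step 10: T1 CAS ⇒ ok; ctr=5 reg=4
step 11: T3 LOAD ⇒ load; ctr=5 reg=5
step 12: T3 CAS ⇒ ok; ctr=6 reg=5

T3 = (2, 0)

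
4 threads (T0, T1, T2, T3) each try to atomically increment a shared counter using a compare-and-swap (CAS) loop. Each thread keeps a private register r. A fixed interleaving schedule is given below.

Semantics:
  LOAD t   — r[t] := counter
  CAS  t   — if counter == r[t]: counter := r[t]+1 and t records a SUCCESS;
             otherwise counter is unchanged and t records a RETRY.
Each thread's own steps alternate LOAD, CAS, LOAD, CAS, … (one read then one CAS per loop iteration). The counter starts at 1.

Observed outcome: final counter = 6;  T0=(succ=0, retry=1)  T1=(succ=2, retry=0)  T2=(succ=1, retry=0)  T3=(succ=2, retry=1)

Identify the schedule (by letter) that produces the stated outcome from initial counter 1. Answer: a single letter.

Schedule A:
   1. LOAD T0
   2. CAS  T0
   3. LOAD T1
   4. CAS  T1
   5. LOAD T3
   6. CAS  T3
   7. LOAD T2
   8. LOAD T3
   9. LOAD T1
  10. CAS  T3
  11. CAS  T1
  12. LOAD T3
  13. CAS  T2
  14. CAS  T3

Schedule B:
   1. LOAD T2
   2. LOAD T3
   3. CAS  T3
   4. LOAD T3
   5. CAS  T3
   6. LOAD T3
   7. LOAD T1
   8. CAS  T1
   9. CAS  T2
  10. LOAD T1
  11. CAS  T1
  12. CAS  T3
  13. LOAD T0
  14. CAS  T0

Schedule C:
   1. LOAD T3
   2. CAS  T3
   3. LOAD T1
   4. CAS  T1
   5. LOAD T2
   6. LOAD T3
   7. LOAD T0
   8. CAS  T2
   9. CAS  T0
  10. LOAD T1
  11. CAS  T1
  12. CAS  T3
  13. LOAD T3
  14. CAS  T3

C

Simulating candidate C:
[1] T3.load  rd  (counter 1, T3.r 1)
[2] T3.cas  hit  (counter 2, T3.r 1)
[3] T1.load  rd  (counter 2, T1.r 2)
[4] T1.cas  hit  (counter 3, T1.r 2)
[5] T2.load  rd  (counter 3, T2.r 3)
[6] T3.load  rd  (counter 3, T3.r 3)
[7] T0.load  rd  (counter 3, T0.r 3)
[8] T2.cas  hit  (counter 4, T2.r 3)
[9] T0.cas  miss  (counter 4, T0.r 3)
[10] T1.load  rd  (counter 4, T1.r 4)
[11] T1.cas  hit  (counter 5, T1.r 4)
[12] T3.cas  miss  (counter 5, T3.r 3)
[13] T3.load  rd  (counter 5, T3.r 5)
[14] T3.cas  hit  (counter 6, T3.r 5)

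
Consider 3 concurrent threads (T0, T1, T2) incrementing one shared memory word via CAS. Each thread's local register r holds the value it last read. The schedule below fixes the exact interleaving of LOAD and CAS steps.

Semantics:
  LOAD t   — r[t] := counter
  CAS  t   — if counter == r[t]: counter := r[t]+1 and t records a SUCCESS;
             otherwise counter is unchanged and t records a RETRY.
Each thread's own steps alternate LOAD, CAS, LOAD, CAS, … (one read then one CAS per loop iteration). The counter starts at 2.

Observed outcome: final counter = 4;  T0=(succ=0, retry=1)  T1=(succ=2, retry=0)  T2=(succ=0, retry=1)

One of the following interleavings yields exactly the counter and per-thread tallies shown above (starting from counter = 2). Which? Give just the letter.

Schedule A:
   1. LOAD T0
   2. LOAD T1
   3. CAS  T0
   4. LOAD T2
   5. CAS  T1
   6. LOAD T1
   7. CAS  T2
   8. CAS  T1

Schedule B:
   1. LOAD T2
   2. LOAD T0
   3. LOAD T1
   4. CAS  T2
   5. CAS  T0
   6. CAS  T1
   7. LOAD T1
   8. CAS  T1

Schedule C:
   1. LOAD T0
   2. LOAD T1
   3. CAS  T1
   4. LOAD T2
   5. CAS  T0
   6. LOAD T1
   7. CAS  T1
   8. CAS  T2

Simulating candidate C:
[1] T0.load  rd  (counter 2, T0.r 2)
[2] T1.load  rd  (counter 2, T1.r 2)
[3] T1.cas  hit  (counter 3, T1.r 2)
[4] T2.load  rd  (counter 3, T2.r 3)
[5] T0.cas  miss  (counter 3, T0.r 2)
[6] T1.load  rd  (counter 3, T1.r 3)
[7] T1.cas  hit  (counter 4, T1.r 3)
[8] T2.cas  miss  (counter 4, T2.r 3)

C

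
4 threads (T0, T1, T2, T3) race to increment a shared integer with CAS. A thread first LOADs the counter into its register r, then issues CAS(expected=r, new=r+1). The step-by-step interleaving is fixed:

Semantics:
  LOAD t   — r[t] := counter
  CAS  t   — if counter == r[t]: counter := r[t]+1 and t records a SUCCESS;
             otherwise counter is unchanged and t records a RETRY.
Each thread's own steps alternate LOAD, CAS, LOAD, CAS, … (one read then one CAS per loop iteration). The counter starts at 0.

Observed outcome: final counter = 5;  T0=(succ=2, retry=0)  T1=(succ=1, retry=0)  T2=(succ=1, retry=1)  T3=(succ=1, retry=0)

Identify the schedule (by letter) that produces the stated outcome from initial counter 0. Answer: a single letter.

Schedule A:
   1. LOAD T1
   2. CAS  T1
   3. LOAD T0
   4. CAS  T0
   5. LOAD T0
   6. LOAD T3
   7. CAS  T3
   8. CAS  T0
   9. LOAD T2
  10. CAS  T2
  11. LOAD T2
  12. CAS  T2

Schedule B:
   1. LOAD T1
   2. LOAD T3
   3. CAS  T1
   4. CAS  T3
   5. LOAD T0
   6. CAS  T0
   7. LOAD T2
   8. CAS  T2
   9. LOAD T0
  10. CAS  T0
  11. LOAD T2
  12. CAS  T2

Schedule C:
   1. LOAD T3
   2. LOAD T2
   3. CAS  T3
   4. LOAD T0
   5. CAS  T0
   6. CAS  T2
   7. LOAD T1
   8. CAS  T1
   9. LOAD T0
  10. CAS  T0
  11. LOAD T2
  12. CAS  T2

C

Simulating candidate C:
[1] T3.load  rd  (counter 0, T3.r 0)
[2] T2.load  rd  (counter 0, T2.r 0)
[3] T3.cas  hit  (counter 1, T3.r 0)
[4] T0.load  rd  (counter 1, T0.r 1)
[5] T0.cas  hit  (counter 2, T0.r 1)
[6] T2.cas  miss  (counter 2, T2.r 0)
[7] T1.load  rd  (counter 2, T1.r 2)
[8] T1.cas  hit  (counter 3, T1.r 2)
[9] T0.load  rd  (counter 3, T0.r 3)
[10] T0.cas  hit  (counter 4, T0.r 3)
[11] T2.load  rd  (counter 4, T2.r 4)
[12] T2.cas  hit  (counter 5, T2.r 4)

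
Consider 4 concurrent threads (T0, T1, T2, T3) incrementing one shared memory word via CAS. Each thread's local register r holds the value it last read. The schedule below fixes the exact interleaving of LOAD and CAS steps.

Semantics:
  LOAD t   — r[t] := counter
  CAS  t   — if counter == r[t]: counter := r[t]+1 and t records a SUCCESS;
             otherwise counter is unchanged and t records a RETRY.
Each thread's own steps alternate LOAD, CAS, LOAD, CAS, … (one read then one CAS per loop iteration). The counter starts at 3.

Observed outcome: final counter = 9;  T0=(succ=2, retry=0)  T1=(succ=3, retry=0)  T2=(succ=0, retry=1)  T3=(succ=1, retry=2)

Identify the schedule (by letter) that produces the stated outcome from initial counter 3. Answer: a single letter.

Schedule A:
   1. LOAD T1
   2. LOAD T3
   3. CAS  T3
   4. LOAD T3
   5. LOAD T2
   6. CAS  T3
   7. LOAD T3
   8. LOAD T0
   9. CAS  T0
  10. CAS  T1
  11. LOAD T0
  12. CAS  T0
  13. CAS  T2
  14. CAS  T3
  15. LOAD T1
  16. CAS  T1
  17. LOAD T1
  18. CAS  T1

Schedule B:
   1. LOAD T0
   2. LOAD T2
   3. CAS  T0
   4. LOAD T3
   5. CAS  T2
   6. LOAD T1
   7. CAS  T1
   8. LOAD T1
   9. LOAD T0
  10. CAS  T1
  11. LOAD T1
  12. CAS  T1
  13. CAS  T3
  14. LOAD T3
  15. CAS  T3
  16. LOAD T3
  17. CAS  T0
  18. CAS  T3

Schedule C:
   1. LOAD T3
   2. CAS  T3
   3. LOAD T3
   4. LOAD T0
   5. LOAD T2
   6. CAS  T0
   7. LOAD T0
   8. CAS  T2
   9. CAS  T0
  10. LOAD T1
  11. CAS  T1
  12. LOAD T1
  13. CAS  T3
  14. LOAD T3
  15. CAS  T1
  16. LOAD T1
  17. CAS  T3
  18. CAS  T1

C

Run C:
#1 T3 reads 3
#2 T3 CAS(3→4) writes; counter now 4
#3 T3 reads 4
#4 T0 reads 4
#5 T2 reads 4
#6 T0 CAS(4→5) writes; counter now 5
#7 T0 reads 5
#8 T2 CAS(4→5) fails; counter now 5
#9 T0 CAS(5→6) writes; counter now 6
#10 T1 reads 6
#11 T1 CAS(6→7) writes; counter now 7
#12 T1 reads 7
#13 T3 CAS(4→5) fails; counter now 7
#14 T3 reads 7
#15 T1 CAS(7→8) writes; counter now 8
#16 T1 reads 8
#17 T3 CAS(7→8) fails; counter now 8
#18 T1 CAS(8→9) writes; counter now 9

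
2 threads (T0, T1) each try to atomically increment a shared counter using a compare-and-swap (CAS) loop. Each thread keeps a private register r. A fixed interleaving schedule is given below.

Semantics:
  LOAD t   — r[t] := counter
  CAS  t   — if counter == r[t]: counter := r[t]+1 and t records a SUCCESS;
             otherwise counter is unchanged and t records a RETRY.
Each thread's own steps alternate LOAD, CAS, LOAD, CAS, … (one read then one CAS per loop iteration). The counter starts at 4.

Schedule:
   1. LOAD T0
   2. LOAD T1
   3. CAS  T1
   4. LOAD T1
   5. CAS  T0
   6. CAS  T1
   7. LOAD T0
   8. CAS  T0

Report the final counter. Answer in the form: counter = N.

T0 LOAD — after: cnt=4, r=4 — load
T1 LOAD — after: cnt=4, r=4 — load
T1 CAS — after: cnt=5, r=4 — ok
T1 LOAD — after: cnt=5, r=5 — load
T0 CAS — after: cnt=5, r=4 — retry
T1 CAS — after: cnt=6, r=5 — ok
T0 LOAD — after: cnt=6, r=6 — load
T0 CAS — after: cnt=7, r=6 — ok

counter = 7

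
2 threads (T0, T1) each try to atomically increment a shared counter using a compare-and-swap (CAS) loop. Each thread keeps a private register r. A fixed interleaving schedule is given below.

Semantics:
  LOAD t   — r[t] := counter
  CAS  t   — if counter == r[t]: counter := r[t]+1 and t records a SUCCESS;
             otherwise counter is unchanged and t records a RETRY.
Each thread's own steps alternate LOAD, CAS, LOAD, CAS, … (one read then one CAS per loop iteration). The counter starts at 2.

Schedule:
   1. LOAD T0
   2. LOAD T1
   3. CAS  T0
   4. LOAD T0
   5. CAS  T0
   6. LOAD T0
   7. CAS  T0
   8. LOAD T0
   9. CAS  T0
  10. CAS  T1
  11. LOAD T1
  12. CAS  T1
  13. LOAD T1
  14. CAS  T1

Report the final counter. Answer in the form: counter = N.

counter = 8

step 1: T0 LOAD ⇒ load; ctr=2 reg=2
step 2: T1 LOAD ⇒ load; ctr=2 reg=2
step 3: T0 CAS ⇒ ok; ctr=3 reg=2
step 4: T0 LOAD ⇒ load; ctr=3 reg=3
step 5: T0 CAS ⇒ ok; ctr=4 reg=3
step 6: T0 LOAD ⇒ load; ctr=4 reg=4
step 7: T0 CAS ⇒ ok; ctr=5 reg=4
step 8: T0 LOAD ⇒ load; ctr=5 reg=5
step 9: T0 CAS ⇒ ok; ctr=6 reg=5
step 10: T1 CAS ⇒ retry; ctr=6 reg=2
step 11: T1 LOAD ⇒ load; ctr=6 reg=6
step 12: T1 CAS ⇒ ok; ctr=7 reg=6
step 13: T1 LOAD ⇒ load; ctr=7 reg=7
step 14: T1 CAS ⇒ ok; ctr=8 reg=7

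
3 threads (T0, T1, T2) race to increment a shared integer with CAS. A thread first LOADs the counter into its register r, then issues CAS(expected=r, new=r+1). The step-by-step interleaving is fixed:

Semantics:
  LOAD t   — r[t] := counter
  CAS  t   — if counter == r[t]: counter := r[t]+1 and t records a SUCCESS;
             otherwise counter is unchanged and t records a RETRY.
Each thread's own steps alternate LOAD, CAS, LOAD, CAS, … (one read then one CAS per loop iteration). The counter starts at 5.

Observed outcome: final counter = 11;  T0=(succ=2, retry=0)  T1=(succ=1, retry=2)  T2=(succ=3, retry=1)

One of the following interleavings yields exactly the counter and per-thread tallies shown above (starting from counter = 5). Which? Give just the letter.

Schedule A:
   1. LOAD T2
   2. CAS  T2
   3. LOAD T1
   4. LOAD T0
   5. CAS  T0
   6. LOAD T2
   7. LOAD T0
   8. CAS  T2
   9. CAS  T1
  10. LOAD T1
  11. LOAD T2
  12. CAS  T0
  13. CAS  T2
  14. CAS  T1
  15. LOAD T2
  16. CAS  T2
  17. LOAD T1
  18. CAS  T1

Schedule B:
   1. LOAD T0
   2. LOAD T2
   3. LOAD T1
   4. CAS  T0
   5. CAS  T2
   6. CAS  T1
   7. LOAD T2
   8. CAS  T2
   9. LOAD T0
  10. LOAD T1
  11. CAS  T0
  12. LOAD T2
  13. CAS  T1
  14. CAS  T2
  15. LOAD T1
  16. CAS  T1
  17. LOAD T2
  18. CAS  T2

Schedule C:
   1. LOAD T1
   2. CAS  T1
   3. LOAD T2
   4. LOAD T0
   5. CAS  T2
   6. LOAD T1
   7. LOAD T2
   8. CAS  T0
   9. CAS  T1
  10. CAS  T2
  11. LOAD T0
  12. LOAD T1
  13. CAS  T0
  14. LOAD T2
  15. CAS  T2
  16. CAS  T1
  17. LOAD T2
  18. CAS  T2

Simulating candidate B:
T0 LOAD — after: cnt=5, r=5 — load
T2 LOAD — after: cnt=5, r=5 — load
T1 LOAD — after: cnt=5, r=5 — load
T0 CAS — after: cnt=6, r=5 — ok
T2 CAS — after: cnt=6, r=5 — retry
T1 CAS — after: cnt=6, r=5 — retry
T2 LOAD — after: cnt=6, r=6 — load
T2 CAS — after: cnt=7, r=6 — ok
T0 LOAD — after: cnt=7, r=7 — load
T1 LOAD — after: cnt=7, r=7 — load
T0 CAS — after: cnt=8, r=7 — ok
T2 LOAD — after: cnt=8, r=8 — load
T1 CAS — after: cnt=8, r=7 — retry
T2 CAS — after: cnt=9, r=8 — ok
T1 LOAD — after: cnt=9, r=9 — load
T1 CAS — after: cnt=10, r=9 — ok
T2 LOAD — after: cnt=10, r=10 — load
T2 CAS — after: cnt=11, r=10 — ok

B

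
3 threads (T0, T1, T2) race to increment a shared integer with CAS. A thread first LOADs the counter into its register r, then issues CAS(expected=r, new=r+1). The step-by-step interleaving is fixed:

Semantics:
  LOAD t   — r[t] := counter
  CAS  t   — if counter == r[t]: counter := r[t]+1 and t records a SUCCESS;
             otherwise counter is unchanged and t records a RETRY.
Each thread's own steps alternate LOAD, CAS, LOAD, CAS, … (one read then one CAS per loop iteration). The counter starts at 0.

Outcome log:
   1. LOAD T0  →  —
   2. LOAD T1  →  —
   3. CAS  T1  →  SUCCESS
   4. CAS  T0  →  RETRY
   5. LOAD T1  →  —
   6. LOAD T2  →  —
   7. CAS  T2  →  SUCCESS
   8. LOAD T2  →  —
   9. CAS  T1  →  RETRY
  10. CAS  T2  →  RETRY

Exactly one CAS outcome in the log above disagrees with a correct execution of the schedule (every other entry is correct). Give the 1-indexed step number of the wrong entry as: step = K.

Reference trace:
   1) LOAD T0:  M=0  r_T0=0
   2) LOAD T1:  M=0  r_T1=0
   3) CAS  T1:  M=1  r_T1=0 ✓
   4) CAS  T0:  M=1  r_T0=0 ✗
   5) LOAD T1:  M=1  r_T1=1
   6) LOAD T2:  M=1  r_T2=1
   7) CAS  T2:  M=2  r_T2=1 ✓
   8) LOAD T2:  M=2  r_T2=2
   9) CAS  T1:  M=2  r_T1=1 ✗
  10) CAS  T2:  M=3  r_T2=2 ✓
Flip is step 10.

step = 10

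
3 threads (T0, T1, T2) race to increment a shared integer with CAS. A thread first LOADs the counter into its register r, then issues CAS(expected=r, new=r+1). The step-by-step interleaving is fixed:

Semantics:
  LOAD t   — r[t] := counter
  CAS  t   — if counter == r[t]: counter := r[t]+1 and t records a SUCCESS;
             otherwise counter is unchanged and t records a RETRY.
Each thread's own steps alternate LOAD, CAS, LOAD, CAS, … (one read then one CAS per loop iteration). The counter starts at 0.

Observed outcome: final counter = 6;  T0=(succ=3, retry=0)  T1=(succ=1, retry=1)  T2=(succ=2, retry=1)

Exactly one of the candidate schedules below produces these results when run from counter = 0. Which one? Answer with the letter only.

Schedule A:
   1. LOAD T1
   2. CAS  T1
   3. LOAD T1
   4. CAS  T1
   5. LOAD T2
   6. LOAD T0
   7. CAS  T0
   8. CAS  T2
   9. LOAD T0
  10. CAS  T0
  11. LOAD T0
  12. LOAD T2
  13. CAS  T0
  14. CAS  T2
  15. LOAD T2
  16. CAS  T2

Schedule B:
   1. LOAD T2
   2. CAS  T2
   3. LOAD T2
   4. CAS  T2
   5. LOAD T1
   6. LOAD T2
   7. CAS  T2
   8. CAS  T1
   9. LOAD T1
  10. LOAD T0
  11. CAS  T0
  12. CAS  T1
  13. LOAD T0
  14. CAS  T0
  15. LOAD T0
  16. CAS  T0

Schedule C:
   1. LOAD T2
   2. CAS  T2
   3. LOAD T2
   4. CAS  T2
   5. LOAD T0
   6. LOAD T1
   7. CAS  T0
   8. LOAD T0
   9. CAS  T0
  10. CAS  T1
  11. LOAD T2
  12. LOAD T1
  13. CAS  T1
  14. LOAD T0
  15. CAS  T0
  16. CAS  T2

C

Simulating candidate C:
1. LOAD T2 → mem=0 r[T2]=0 [LOAD]
2. CAS T2 → mem=1 r[T2]=0 [OK]
3. LOAD T2 → mem=1 r[T2]=1 [LOAD]
4. CAS T2 → mem=2 r[T2]=1 [OK]
5. LOAD T0 → mem=2 r[T0]=2 [LOAD]
6. LOAD T1 → mem=2 r[T1]=2 [LOAD]
7. CAS T0 → mem=3 r[T0]=2 [OK]
8. LOAD T0 → mem=3 r[T0]=3 [LOAD]
9. CAS T0 → mem=4 r[T0]=3 [OK]
10. CAS T1 → mem=4 r[T1]=2 [RETRY]
11. LOAD T2 → mem=4 r[T2]=4 [LOAD]
12. LOAD T1 → mem=4 r[T1]=4 [LOAD]
13. CAS T1 → mem=5 r[T1]=4 [OK]
14. LOAD T0 → mem=5 r[T0]=5 [LOAD]
15. CAS T0 → mem=6 r[T0]=5 [OK]
16. CAS T2 → mem=6 r[T2]=4 [RETRY]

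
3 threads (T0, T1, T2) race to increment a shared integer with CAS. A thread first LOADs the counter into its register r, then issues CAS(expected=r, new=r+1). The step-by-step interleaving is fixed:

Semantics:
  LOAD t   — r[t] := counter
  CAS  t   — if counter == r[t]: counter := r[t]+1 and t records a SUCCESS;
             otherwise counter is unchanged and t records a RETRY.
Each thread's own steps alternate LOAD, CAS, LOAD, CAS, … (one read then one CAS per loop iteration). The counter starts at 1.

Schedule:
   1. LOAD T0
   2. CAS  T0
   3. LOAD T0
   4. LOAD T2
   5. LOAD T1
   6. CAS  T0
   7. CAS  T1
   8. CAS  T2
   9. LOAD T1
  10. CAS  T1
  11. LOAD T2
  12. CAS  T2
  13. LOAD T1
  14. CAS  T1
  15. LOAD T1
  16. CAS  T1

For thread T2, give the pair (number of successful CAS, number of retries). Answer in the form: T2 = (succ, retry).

T0 LOAD — after: cnt=1, r=1 — load
T0 CAS — after: cnt=2, r=1 — ok
T0 LOAD — after: cnt=2, r=2 — load
T2 LOAD — after: cnt=2, r=2 — load
T1 LOAD — after: cnt=2, r=2 — load
T0 CAS — after: cnt=3, r=2 — ok
T1 CAS — after: cnt=3, r=2 — retry
T2 CAS — after: cnt=3, r=2 — retry
T1 LOAD — after: cnt=3, r=3 — load
T1 CAS — after: cnt=4, r=3 — ok
T2 LOAD — after: cnt=4, r=4 — load
T2 CAS — after: cnt=5, r=4 — ok
T1 LOAD — after: cnt=5, r=5 — load
T1 CAS — after: cnt=6, r=5 — ok
T1 LOAD — after: cnt=6, r=6 — load
T1 CAS — after: cnt=7, r=6 — ok

T2 = (1, 1)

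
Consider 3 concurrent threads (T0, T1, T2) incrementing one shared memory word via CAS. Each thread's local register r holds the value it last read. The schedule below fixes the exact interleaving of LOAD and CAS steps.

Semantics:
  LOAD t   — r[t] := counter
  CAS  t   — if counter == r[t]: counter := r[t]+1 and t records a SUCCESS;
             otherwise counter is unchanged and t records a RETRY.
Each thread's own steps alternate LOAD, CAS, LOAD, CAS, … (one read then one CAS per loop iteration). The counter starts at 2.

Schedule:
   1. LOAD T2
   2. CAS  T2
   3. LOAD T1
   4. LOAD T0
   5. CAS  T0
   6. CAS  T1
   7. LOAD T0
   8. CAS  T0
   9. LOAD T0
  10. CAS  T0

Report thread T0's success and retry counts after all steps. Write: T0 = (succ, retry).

[1] T2.load  rd  (counter 2, T2.r 2)
[2] T2.cas  hit  (counter 3, T2.r 2)
[3] T1.load  rd  (counter 3, T1.r 3)
[4] T0.load  rd  (counter 3, T0.r 3)
[5] T0.cas  hit  (counter 4, T0.r 3)
[6] T1.cas  miss  (counter 4, T1.r 3)
[7] T0.load  rd  (counter 4, T0.r 4)
[8] T0.cas  hit  (counter 5, T0.r 4)
[9] T0.load  rd  (counter 5, T0.r 5)
[10] T0.cas  hit  (counter 6, T0.r 5)

T0 = (3, 0)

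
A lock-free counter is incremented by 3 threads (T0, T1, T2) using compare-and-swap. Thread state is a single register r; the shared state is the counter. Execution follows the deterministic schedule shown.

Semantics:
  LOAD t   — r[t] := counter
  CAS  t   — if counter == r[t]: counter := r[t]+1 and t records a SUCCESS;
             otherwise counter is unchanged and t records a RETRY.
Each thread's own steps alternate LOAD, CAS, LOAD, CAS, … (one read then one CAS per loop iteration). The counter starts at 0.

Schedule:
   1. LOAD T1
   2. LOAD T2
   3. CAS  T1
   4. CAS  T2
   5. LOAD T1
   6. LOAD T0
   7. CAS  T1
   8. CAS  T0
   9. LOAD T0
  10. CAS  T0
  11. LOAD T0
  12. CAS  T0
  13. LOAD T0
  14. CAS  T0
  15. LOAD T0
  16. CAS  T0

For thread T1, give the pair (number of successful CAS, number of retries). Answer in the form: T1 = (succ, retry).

#1 T1 reads 0
#2 T2 reads 0
#3 T1 CAS(0→1) writes; counter now 1
#4 T2 CAS(0→1) fails; counter now 1
#5 T1 reads 1
#6 T0 reads 1
#7 T1 CAS(1→2) writes; counter now 2
#8 T0 CAS(1→2) fails; counter now 2
#9 T0 reads 2
#10 T0 CAS(2→3) writes; counter now 3
#11 T0 reads 3
#12 T0 CAS(3→4) writes; counter now 4
#13 T0 reads 4
#14 T0 CAS(4→5) writes; counter now 5
#15 T0 reads 5
#16 T0 CAS(5→6) writes; counter now 6

T1 = (2, 0)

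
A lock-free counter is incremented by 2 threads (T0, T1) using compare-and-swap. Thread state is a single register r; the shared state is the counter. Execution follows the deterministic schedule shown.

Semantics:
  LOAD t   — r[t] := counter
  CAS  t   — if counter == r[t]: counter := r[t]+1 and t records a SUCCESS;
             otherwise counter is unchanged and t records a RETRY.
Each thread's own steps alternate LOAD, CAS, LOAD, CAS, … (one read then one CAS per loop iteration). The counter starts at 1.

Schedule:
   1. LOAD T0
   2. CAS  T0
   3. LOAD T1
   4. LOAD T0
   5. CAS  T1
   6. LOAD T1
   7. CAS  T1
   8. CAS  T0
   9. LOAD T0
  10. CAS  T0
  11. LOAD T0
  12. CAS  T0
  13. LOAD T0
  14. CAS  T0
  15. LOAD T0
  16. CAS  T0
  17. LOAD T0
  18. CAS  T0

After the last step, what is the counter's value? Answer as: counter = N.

[1] T0.load  rd  (counter 1, T0.r 1)
[2] T0.cas  hit  (counter 2, T0.r 1)
[3] T1.load  rd  (counter 2, T1.r 2)
[4] T0.load  rd  (counter 2, T0.r 2)
[5] T1.cas  hit  (counter 3, T1.r 2)
[6] T1.load  rd  (counter 3, T1.r 3)
[7] T1.cas  hit  (counter 4, T1.r 3)
[8] T0.cas  miss  (counter 4, T0.r 2)
[9] T0.load  rd  (counter 4, T0.r 4)
[10] T0.cas  hit  (counter 5, T0.r 4)
[11] T0.load  rd  (counter 5, T0.r 5)
[12] T0.cas  hit  (counter 6, T0.r 5)
[13] T0.load  rd  (counter 6, T0.r 6)
[14] T0.cas  hit  (counter 7, T0.r 6)
[15] T0.load  rd  (counter 7, T0.r 7)
[16] T0.cas  hit  (counter 8, T0.r 7)
[17] T0.load  rd  (counter 8, T0.r 8)
[18] T0.cas  hit  (counter 9, T0.r 8)

counter = 9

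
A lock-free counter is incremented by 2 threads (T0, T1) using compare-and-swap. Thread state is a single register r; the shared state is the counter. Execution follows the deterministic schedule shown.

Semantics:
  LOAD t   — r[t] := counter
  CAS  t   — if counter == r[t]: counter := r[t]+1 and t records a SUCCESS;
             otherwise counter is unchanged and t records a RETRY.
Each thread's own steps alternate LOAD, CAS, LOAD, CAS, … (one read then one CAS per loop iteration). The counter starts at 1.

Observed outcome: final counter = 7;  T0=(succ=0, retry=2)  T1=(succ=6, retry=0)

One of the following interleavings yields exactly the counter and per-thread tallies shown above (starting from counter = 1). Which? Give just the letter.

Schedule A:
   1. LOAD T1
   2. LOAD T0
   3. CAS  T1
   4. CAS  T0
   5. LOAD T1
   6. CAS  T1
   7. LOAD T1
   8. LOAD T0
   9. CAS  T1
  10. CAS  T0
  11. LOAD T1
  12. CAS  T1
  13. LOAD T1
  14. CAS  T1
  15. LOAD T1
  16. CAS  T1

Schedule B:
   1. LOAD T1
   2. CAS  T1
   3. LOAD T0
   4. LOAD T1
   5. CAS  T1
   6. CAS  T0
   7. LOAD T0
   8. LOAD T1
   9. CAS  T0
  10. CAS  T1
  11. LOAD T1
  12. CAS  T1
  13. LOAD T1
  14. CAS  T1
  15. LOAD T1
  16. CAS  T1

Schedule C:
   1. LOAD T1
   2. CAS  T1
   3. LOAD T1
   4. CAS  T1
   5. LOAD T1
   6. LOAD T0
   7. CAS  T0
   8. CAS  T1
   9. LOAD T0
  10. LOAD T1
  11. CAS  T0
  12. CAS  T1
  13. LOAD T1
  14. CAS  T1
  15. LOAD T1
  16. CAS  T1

Run A:
1. LOAD T1 → mem=1 r[T1]=1 [LOAD]
2. LOAD T0 → mem=1 r[T0]=1 [LOAD]
3. CAS T1 → mem=2 r[T1]=1 [OK]
4. CAS T0 → mem=2 r[T0]=1 [RETRY]
5. LOAD T1 → mem=2 r[T1]=2 [LOAD]
6. CAS T1 → mem=3 r[T1]=2 [OK]
7. LOAD T1 → mem=3 r[T1]=3 [LOAD]
8. LOAD T0 → mem=3 r[T0]=3 [LOAD]
9. CAS T1 → mem=4 r[T1]=3 [OK]
10. CAS T0 → mem=4 r[T0]=3 [RETRY]
11. LOAD T1 → mem=4 r[T1]=4 [LOAD]
12. CAS T1 → mem=5 r[T1]=4 [OK]
13. LOAD T1 → mem=5 r[T1]=5 [LOAD]
14. CAS T1 → mem=6 r[T1]=5 [OK]
15. LOAD T1 → mem=6 r[T1]=6 [LOAD]
16. CAS T1 → mem=7 r[T1]=6 [OK]

A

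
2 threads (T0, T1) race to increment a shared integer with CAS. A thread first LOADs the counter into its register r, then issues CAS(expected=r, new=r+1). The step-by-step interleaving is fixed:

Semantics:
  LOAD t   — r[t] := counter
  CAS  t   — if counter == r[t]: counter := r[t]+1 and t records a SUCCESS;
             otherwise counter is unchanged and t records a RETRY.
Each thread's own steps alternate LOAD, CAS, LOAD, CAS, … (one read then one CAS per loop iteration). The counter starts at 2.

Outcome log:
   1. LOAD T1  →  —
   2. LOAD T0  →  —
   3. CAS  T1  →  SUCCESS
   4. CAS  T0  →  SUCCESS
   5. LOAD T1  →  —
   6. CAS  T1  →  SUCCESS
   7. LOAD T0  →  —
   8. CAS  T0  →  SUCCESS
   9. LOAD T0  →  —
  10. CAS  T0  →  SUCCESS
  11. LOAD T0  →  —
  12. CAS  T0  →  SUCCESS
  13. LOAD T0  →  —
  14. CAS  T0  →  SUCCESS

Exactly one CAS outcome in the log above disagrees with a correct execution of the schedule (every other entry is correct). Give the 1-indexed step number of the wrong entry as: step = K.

Reference trace:
step 1: T1 LOAD ⇒ load; ctr=2 reg=2
step 2: T0 LOAD ⇒ load; ctr=2 reg=2
step 3: T1 CAS ⇒ ok; ctr=3 reg=2
step 4: T0 CAS ⇒ retry; ctr=3 reg=2
step 5: T1 LOAD ⇒ load; ctr=3 reg=3
step 6: T1 CAS ⇒ ok; ctr=4 reg=3
step 7: T0 LOAD ⇒ load; ctr=4 reg=4
step 8: T0 CAS ⇒ ok; ctr=5 reg=4
step 9: T0 LOAD ⇒ load; ctr=5 reg=5
step 10: T0 CAS ⇒ ok; ctr=6 reg=5
step 11: T0 LOAD ⇒ load; ctr=6 reg=6
step 12: T0 CAS ⇒ ok; ctr=7 reg=6
step 13: T0 LOAD ⇒ load; ctr=7 reg=7
step 14: T0 CAS ⇒ ok; ctr=8 reg=7
Mismatch at 4.

step = 4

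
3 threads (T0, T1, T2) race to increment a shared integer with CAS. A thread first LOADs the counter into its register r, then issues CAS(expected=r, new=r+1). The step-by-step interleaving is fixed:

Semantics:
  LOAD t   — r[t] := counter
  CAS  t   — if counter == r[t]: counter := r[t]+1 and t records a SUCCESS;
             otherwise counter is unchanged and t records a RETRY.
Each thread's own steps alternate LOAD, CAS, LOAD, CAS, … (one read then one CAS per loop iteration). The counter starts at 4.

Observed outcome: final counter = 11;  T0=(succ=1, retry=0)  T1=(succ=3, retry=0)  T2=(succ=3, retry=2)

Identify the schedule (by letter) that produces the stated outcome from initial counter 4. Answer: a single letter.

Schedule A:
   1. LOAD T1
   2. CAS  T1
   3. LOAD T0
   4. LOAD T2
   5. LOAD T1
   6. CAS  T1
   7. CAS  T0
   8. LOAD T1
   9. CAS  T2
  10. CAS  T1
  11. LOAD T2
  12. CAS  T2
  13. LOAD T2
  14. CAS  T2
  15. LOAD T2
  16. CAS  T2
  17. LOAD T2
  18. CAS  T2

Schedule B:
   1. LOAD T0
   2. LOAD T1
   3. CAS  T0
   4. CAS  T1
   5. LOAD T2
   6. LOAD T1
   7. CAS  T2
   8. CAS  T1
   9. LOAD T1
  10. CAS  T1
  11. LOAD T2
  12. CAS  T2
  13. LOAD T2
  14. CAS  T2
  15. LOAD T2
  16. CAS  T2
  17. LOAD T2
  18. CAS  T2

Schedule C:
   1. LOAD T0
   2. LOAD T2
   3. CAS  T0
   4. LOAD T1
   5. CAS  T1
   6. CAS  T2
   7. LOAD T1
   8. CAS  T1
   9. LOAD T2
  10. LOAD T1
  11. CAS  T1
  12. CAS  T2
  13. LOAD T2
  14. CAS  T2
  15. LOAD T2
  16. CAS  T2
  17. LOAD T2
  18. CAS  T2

C

Run C:
[1] T0.load  rd  (counter 4, T0.r 4)
[2] T2.load  rd  (counter 4, T2.r 4)
[3] T0.cas  hit  (counter 5, T0.r 4)
[4] T1.load  rd  (counter 5, T1.r 5)
[5] T1.cas  hit  (counter 6, T1.r 5)
[6] T2.cas  miss  (counter 6, T2.r 4)
[7] T1.load  rd  (counter 6, T1.r 6)
[8] T1.cas  hit  (counter 7, T1.r 6)
[9] T2.load  rd  (counter 7, T2.r 7)
[10] T1.load  rd  (counter 7, T1.r 7)
[11] T1.cas  hit  (counter 8, T1.r 7)
[12] T2.cas  miss  (counter 8, T2.r 7)
[13] T2.load  rd  (counter 8, T2.r 8)
[14] T2.cas  hit  (counter 9, T2.r 8)
[15] T2.load  rd  (counter 9, T2.r 9)
[16] T2.cas  hit  (counter 10, T2.r 9)
[17] T2.load  rd  (counter 10, T2.r 10)
[18] T2.cas  hit  (counter 11, T2.r 10)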